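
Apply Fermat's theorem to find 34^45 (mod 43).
By Fermat: 34^{42} ≡ 1 (mod 43). So 34^{45} = 34^{42} · 34^{3} ≡ 34^{3} ≡ 2 (mod 43)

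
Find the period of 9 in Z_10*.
Powers of 9 mod 10: 9^1≡9, 9^2≡1. Order = 2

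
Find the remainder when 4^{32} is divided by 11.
By Fermat: 4^{10} ≡ 1 mod 11. 32 = 3×10 + 2. So 4^{32} ≡ 4^{2} ≡ 5 mod 11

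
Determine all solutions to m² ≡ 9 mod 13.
The square roots of 9 mod 13 are 3 and 10. Verify: 3² = 9 ≡ 9 mod 13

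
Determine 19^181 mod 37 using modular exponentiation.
Using Fermat: 19^{36} ≡ 1 (mod 37). 181 ≡ 1 (mod 36). So 19^{181} ≡ 19^{1} ≡ 19 (mod 37)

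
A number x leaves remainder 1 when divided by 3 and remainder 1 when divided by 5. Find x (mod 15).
M = 3 × 5 = 15. M₁ = 5, y₁ ≡ 2 (mod 3). M₂ = 3, y₂ ≡ 2 (mod 5). x = 1×5×2 + 1×3×2 ≡ 1 (mod 15)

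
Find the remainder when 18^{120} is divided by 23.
By Fermat: 18^{22} ≡ 1 (mod 23). 120 = 5×22 + 10. So 18^{120} ≡ 18^{10} ≡ 9 (mod 23)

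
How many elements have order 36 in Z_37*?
There are φ(37-1) = φ(36) = 12 primitive roots modulo 37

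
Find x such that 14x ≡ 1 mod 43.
Since 43 is prime, by Fermat 14^(-1) ≡ 14^{41} ≡ 40 mod 43. Verify: 14 × 40 = 560 ≡ 1 mod 43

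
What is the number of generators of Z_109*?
A prime p has φ(p-1) primitive roots; here φ(108) = 36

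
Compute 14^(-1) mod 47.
Since 47 is prime, by Fermat 14^(-1) ≡ 14^{45} ≡ 37 mod 47. Verify: 14 × 37 = 518 ≡ 1 mod 47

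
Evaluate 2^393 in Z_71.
Using Fermat: 2^{70} ≡ 1 (mod 71). 393 ≡ 43 (mod 70). So 2^{393} ≡ 2^{43} ≡ 43 (mod 71)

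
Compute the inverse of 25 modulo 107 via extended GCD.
Extended GCD: 25(30) + 107(-7) = 1. So 25^(-1) ≡ 30 (mod 107). Verify: 25 × 30 = 750 ≡ 1 (mod 107)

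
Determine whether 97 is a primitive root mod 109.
97^{27} ≡ 1 (mod 109) and 27 < 108, so ord_109(97) = 27 ≠ 108 and 97 is not a primitive root.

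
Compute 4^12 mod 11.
Using Fermat: 4^{10} ≡ 1 (mod 11). 12 ≡ 2 (mod 10). So 4^{12} ≡ 4^{2} ≡ 5 (mod 11)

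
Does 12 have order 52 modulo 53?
ord_53(12) divides 52. For each prime q|52: 12^{26}≡52, 12^{4}≡13, none ≡ 1. So 12 has order 52 and is a primitive root mod 53.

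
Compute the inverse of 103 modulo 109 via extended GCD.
Extended GCD: 103(18) + 109(-17) = 1. So 103^(-1) ≡ 18 mod 109. Verify: 103 × 18 = 1854 ≡ 1 mod 109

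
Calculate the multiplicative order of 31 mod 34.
Powers of 31 mod 34: 31^1≡31, 31^2≡9, 31^3≡7, 31^4≡13, 31^5≡29, 31^6≡15, 31^7≡23, 31^8≡33, 31^9≡3, 31^10≡25, 31^11≡27, 31^12≡21, 31^13≡5, 31^14≡19, 31^15≡11, 31^16≡1. Order = 16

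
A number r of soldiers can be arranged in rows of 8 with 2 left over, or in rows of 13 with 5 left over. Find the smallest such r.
M = 8 × 13 = 104. M₁ = 13, y₁ ≡ 5 mod 8. M₂ = 8, y₂ ≡ 5 mod 13. r = 2×13×5 + 5×8×5 ≡ 18 mod 104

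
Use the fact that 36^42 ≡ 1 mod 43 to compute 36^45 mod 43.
By Fermat: 36^{42} ≡ 1 mod 43. So 36^{45} = 36^{42} · 36^{3} ≡ 36^{3} ≡ 1 mod 43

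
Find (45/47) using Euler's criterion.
(45/47) = 45^{23} mod 47 = -1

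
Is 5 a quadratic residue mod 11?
By Euler's criterion: 5^{5} ≡ 1 mod 11. Since this equals 1, 5 is a QR.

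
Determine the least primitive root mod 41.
g = 6. Powers: [6, 36, 11, 25, 27, 39, 29, 10, 19, 32, ...] generates all 40 non-zero residues.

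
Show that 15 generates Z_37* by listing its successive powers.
15^1, 15^2, ..., 15^{36} mod 37: [15, 3, 8, 9, 24, 27, 35, 7, 31, 21, 19, 26, 20, 4, 23, 12, 32, 36, 22, 34, 29, 28, 13, 10, 2, 30, 6, 16, 18, 11, 17, 33, 14, 25, 5, 1]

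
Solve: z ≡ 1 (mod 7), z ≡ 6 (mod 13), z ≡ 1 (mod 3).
M = 7 × 13 × 3 = 273. M₁ = 39, y₁ ≡ 2 (mod 7). M₂ = 21, y₂ ≡ 5 (mod 13). M₃ = 91, y₃ ≡ 1 (mod 3). z = 1×39×2 + 6×21×5 + 1×91×1 ≡ 253 (mod 273)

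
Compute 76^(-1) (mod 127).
Since 127 is prime, by Fermat 76^(-1) ≡ 76^{125} ≡ 122 (mod 127). Verify: 76 × 122 = 9272 ≡ 1 (mod 127)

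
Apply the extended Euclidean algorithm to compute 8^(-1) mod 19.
Extended GCD: 8(-7) + 19(3) = 1. So 8^(-1) ≡ -7 ≡ 12 (mod 19). Verify: 8 × 12 = 96 ≡ 1 (mod 19)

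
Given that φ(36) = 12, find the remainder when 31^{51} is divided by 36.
By Euler: 31^{12} ≡ 1 mod 36 since gcd(31, 36) = 1. 51 = 4×12 + 3. So 31^{51} ≡ 31^{3} ≡ 19 mod 36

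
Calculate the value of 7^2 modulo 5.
7^{2} = 49 ≡ 4 mod 5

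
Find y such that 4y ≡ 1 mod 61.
Since 61 is prime, by Fermat 4^(-1) ≡ 4^{59} ≡ 46 mod 61. Verify: 4 × 46 = 184 ≡ 1 mod 61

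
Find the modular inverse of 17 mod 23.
Since 23 is prime, by Fermat 17^(-1) ≡ 17^{21} ≡ 19 mod 23. Verify: 17 × 19 = 323 ≡ 1 mod 23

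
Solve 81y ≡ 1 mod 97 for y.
Since 97 is prime, by Fermat 81^(-1) ≡ 81^{95} ≡ 6 mod 97. Verify: 81 × 6 = 486 ≡ 1 mod 97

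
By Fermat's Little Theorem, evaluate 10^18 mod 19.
By Fermat's Little Theorem, 10^{18} ≡ 1 mod 19 since 19 is prime and gcd(10, 19) = 1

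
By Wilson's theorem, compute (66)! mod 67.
By Wilson's theorem, (66)! ≡ -1 ≡ 66 mod 67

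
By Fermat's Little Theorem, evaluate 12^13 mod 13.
By Fermat: 12^{12} ≡ 1 mod 13. So 12^{13} = 12^{12} · 12^{1} ≡ 12^{1} ≡ 12 mod 13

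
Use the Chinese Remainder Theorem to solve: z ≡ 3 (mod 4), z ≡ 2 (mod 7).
M = 4 × 7 = 28. M₁ = 7, y₁ ≡ 3 (mod 4). M₂ = 4, y₂ ≡ 2 (mod 7). z = 3×7×3 + 2×4×2 ≡ 23 (mod 28)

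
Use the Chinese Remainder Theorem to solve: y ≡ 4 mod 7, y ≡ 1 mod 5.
M = 7 × 5 = 35. M₁ = 5, y₁ ≡ 3 mod 7. M₂ = 7, y₂ ≡ 3 mod 5. y = 4×5×3 + 1×7×3 ≡ 11 mod 35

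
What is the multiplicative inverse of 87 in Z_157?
Since 157 is prime, by Fermat 87^(-1) ≡ 87^{155} ≡ 74 (mod 157). Verify: 87 × 74 = 6438 ≡ 1 (mod 157)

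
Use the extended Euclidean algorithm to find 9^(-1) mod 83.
Extended GCD: 9(37) + 83(-4) = 1. So 9^(-1) ≡ 37 mod 83. Verify: 9 × 37 = 333 ≡ 1 mod 83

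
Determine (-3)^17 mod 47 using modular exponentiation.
By repeated squaring mod 47: (-3)^{1}≡44, (-3)^{2}≡9, (-3)^{4}≡34, (-3)^{8}≡28, (-3)^{16}≡32. Then (-3)^{17} = (-3)^{16+1} ≡ 32 × 44 ≡ 45 mod 47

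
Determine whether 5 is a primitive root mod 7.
ord_7(5) divides 6. For each prime q|6: 5^{3}≡6, 5^{2}≡4, none ≡ 1. So 5 has order 6 and is a primitive root mod 7.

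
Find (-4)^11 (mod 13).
By repeated squaring (mod 13): (-4)^{1}≡9, (-4)^{2}≡3, (-4)^{4}≡9, (-4)^{8}≡3. Then (-4)^{11} = (-4)^{8+2+1} ≡ 3 × 3 × 9 ≡ 3 (mod 13)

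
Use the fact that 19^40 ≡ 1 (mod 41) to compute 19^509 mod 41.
By Fermat: 19^{40} ≡ 1 (mod 41). 509 ≡ 29 (mod 40). So 19^{509} ≡ 19^{29} ≡ 35 (mod 41)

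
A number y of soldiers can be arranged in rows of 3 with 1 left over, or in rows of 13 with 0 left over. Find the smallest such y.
M = 3 × 13 = 39. M₁ = 13, y₁ ≡ 1 mod 3. M₂ = 3, y₂ ≡ 9 mod 13. y = 1×13×1 + 0×3×9 ≡ 13 mod 39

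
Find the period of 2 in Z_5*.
Powers of 2 mod 5: 2^1≡2, 2^2≡4, 2^3≡3, 2^4≡1. ord_5(2) = 4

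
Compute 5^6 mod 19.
By repeated squaring mod 19: 5^{1}≡5, 5^{2}≡6, 5^{4}≡17. Then 5^{6} = 5^{4+2} ≡ 17 × 6 ≡ 7 mod 19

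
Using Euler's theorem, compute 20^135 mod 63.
By Euler: 20^{36} ≡ 1 mod 63 since gcd(20, 63) = 1. 135 = 3×36 + 27. So 20^{135} ≡ 20^{27} ≡ 62 mod 63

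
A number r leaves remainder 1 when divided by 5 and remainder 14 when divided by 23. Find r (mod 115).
M = 5 × 23 = 115. M₁ = 23, y₁ ≡ 2 (mod 5). M₂ = 5, y₂ ≡ 14 (mod 23). r = 1×23×2 + 14×5×14 ≡ 106 (mod 115)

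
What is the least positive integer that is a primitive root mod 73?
g = 5. Powers: [5, 25, 52, 41, 59, 3, 15, 2, ...] generates all 72 non-zero residues.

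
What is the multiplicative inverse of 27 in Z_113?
Since 113 is prime, by Fermat 27^(-1) ≡ 27^{111} ≡ 67 mod 113. Verify: 27 × 67 = 1809 ≡ 1 mod 113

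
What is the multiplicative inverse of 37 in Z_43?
Since 43 is prime, by Fermat 37^(-1) ≡ 37^{41} ≡ 7 mod 43. Verify: 37 × 7 = 259 ≡ 1 mod 43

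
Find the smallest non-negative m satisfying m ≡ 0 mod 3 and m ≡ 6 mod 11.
M = 3 × 11 = 33. M₁ = 11, y₁ ≡ 2 mod 3. M₂ = 3, y₂ ≡ 4 mod 11. m = 0×11×2 + 6×3×4 ≡ 6 mod 33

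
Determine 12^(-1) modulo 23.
Since 23 is prime, by Fermat 12^(-1) ≡ 12^{21} ≡ 2 mod 23. Verify: 12 × 2 = 24 ≡ 1 mod 23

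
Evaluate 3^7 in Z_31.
By repeated squaring mod 31: 3^{1}≡3, 3^{2}≡9, 3^{4}≡19. Then 3^{7} = 3^{4+2+1} ≡ 19 × 9 × 3 ≡ 17 mod 31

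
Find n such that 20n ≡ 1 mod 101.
Since 101 is prime, by Fermat 20^(-1) ≡ 20^{99} ≡ 96 mod 101. Verify: 20 × 96 = 1920 ≡ 1 mod 101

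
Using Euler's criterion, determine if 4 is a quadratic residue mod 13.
By Euler's criterion: 4^{6} ≡ 1 mod 13. Since this equals 1, 4 is a QR.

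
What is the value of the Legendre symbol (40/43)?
(40/43) = 40^{21} mod 43 = 1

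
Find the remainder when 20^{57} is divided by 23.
By Fermat: 20^{22} ≡ 1 mod 23. 57 = 2×22 + 13. So 20^{57} ≡ 20^{13} ≡ 14 mod 23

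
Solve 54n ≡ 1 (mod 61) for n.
Since 61 is prime, by Fermat 54^(-1) ≡ 54^{59} ≡ 26 (mod 61). Verify: 54 × 26 = 1404 ≡ 1 (mod 61)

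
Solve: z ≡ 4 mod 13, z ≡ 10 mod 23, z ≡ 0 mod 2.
M = 13 × 23 × 2 = 598. M₁ = 46, y₁ ≡ 2 mod 13. M₂ = 26, y₂ ≡ 8 mod 23. M₃ = 299, y₃ ≡ 1 mod 2. z = 4×46×2 + 10×26×8 + 0×299×1 ≡ 56 mod 598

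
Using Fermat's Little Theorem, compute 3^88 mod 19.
By Fermat: 3^{18} ≡ 1 mod 19. 88 = 4×18 + 16. So 3^{88} ≡ 3^{16} ≡ 17 mod 19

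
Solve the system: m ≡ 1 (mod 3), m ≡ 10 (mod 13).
M = 3 × 13 = 39. M₁ = 13, y₁ ≡ 1 (mod 3). M₂ = 3, y₂ ≡ 9 (mod 13). m = 1×13×1 + 10×3×9 ≡ 10 (mod 39)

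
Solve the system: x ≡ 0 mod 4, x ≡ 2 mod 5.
M = 4 × 5 = 20. M₁ = 5, y₁ ≡ 1 mod 4. M₂ = 4, y₂ ≡ 4 mod 5. x = 0×5×1 + 2×4×4 ≡ 12 mod 20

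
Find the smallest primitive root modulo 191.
g = 19. For each prime q|190: 19^{95}≡190, 19^{38}≡39, 19^{10}≡52, none ≡ 1, so ord_191(19) = 190 and 19 is a primitive root.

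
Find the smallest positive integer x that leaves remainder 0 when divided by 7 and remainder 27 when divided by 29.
M = 7 × 29 = 203. M₁ = 29, y₁ ≡ 1 (mod 7). M₂ = 7, y₂ ≡ 25 (mod 29). x = 0×29×1 + 27×7×25 ≡ 56 (mod 203)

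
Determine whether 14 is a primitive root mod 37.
14^{12} ≡ 1 (mod 37) and 12 < 36, so ord_37(14) = 12 ≠ 36 and 14 is not a primitive root.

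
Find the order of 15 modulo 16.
Powers of 15 mod 16: 15^1≡15, 15^2≡1. So the order of 15 is 2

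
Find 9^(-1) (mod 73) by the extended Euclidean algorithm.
Extended GCD: 9(-8) + 73(1) = 1. So 9^(-1) ≡ -8 ≡ 65 (mod 73). Verify: 9 × 65 = 585 ≡ 1 (mod 73)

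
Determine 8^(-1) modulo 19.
Since 19 is prime, by Fermat 8^(-1) ≡ 8^{17} ≡ 12 mod 19. Verify: 8 × 12 = 96 ≡ 1 mod 19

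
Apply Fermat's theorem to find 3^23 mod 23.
By Fermat: 3^{22} ≡ 1 mod 23. So 3^{23} = 3^{22} · 3^{1} ≡ 3^{1} ≡ 3 mod 23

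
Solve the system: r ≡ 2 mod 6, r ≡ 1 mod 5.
M = 6 × 5 = 30. M₁ = 5, y₁ ≡ 5 mod 6. M₂ = 6, y₂ ≡ 1 mod 5. r = 2×5×5 + 1×6×1 ≡ 26 mod 30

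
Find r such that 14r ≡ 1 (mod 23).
Since 23 is prime, by Fermat 14^(-1) ≡ 14^{21} ≡ 5 (mod 23). Verify: 14 × 5 = 70 ≡ 1 (mod 23)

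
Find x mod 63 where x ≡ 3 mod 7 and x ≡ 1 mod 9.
M = 7 × 9 = 63. M₁ = 9, y₁ ≡ 4 mod 7. M₂ = 7, y₂ ≡ 4 mod 9. x = 3×9×4 + 1×7×4 ≡ 10 mod 63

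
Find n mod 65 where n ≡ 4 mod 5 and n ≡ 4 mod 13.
M = 5 × 13 = 65. M₁ = 13, y₁ ≡ 2 mod 5. M₂ = 5, y₂ ≡ 8 mod 13. n = 4×13×2 + 4×5×8 ≡ 4 mod 65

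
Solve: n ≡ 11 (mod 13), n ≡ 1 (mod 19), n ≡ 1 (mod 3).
M = 13 × 19 × 3 = 741. M₁ = 57, y₁ ≡ 8 (mod 13). M₂ = 39, y₂ ≡ 1 (mod 19). M₃ = 247, y₃ ≡ 1 (mod 3). n = 11×57×8 + 1×39×1 + 1×247×1 ≡ 115 (mod 741)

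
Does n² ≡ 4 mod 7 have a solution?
By Euler's criterion: 4^{3} ≡ 1 mod 7. Since this equals 1, 4 is a QR.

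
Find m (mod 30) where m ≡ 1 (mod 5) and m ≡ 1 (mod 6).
M = 5 × 6 = 30. M₁ = 6, y₁ ≡ 1 (mod 5). M₂ = 5, y₂ ≡ 5 (mod 6). m = 1×6×1 + 1×5×5 ≡ 1 (mod 30)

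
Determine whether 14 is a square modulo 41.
By Euler's criterion: 14^{20} ≡ 40 mod 41. Since this equals -1 (≡ 40), 14 is not a QR.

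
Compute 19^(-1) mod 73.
Since 73 is prime, by Fermat 19^(-1) ≡ 19^{71} ≡ 50 mod 73. Verify: 19 × 50 = 950 ≡ 1 mod 73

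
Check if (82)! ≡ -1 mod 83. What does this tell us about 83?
(82)! mod 83 = 82. Since this equals -1 mod 83, Wilson confirms 83 is prime.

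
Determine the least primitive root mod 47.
g = 5. Powers: [5, 25, 31, 14, 23, 21, ...] generates all 46 non-zero residues.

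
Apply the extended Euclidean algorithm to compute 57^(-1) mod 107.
Extended GCD: 57(-15) + 107(8) = 1. So 57^(-1) ≡ -15 ≡ 92 mod 107. Verify: 57 × 92 = 5244 ≡ 1 mod 107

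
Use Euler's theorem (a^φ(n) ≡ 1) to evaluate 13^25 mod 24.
By Euler: 13^{8} ≡ 1 mod 24 since gcd(13, 24) = 1. 25 = 3×8 + 1. So 13^{25} ≡ 13^{1} ≡ 13 mod 24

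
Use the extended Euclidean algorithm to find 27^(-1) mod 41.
Extended GCD: 27(-3) + 41(2) = 1. So 27^(-1) ≡ -3 ≡ 38 mod 41. Verify: 27 × 38 = 1026 ≡ 1 mod 41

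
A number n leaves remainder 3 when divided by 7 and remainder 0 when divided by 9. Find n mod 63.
M = 7 × 9 = 63. M₁ = 9, y₁ ≡ 4 mod 7. M₂ = 7, y₂ ≡ 4 mod 9. n = 3×9×4 + 0×7×4 ≡ 45 mod 63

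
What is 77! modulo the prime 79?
(78)! = (77)! × (78) ≡ -1 (mod 79). So (77)! ≡ -1 × (78)^(-1) ≡ (-1)×(-1) = 1 (mod 79)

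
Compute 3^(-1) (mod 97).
Since 97 is prime, by Fermat 3^(-1) ≡ 3^{95} ≡ 65 (mod 97). Verify: 3 × 65 = 195 ≡ 1 (mod 97)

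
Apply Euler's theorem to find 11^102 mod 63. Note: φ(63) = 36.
By Euler: 11^{36} ≡ 1 mod 63 since gcd(11, 63) = 1. 102 = 2×36 + 30. So 11^{102} ≡ 11^{30} ≡ 1 mod 63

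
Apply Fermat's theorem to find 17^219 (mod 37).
By Fermat: 17^{36} ≡ 1 (mod 37). 219 ≡ 3 (mod 36). So 17^{219} ≡ 17^{3} ≡ 29 (mod 37)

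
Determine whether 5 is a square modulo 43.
By Euler's criterion: 5^{21} ≡ 42 mod 43. Since this equals -1 (≡ 42), 5 is not a QR.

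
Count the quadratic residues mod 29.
Exactly half the non-zero residues mod a prime are QRs: (29-1)/2 = 14.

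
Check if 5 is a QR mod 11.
By Euler's criterion: 5^{5} ≡ 1 (mod 11). Since this equals 1, 5 is a QR.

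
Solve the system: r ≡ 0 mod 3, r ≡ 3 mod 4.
M = 3 × 4 = 12. M₁ = 4, y₁ ≡ 1 mod 3. M₂ = 3, y₂ ≡ 3 mod 4. r = 0×4×1 + 3×3×3 ≡ 3 mod 12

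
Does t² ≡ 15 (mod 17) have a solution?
By Euler's criterion: 15^{8} ≡ 1 (mod 17). Since this equals 1, 15 is a QR.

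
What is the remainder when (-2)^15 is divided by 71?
By repeated squaring mod 71: (-2)^{1}≡69, (-2)^{2}≡4, (-2)^{4}≡16, (-2)^{8}≡43. Then (-2)^{15} = (-2)^{8+4+2+1} ≡ 43 × 16 × 4 × 69 ≡ 34 mod 71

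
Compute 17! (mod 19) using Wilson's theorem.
(18)! = (17)! × (18) ≡ -1 (mod 19). So (17)! ≡ -1 × (18)^(-1) ≡ (-1)×(-1) = 1 (mod 19)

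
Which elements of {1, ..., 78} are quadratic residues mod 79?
Squares in Z_79*: {1, 2, 4, 5, 8, 9, 10, 11, 13, 16, 18, 19, 20, 21, 22, 23, 25, 26, 31, 32, 36, 38, 40, 42, 44, 45, 46, 49, 50, 51, 52, 55, 62, 64, 65, 67, 72, 73, 76}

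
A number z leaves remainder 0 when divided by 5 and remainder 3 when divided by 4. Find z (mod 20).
M = 5 × 4 = 20. M₁ = 4, y₁ ≡ 4 (mod 5). M₂ = 5, y₂ ≡ 1 (mod 4). z = 0×4×4 + 3×5×1 ≡ 15 (mod 20)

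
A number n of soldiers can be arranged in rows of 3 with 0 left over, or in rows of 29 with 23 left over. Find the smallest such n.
M = 3 × 29 = 87. M₁ = 29, y₁ ≡ 2 mod 3. M₂ = 3, y₂ ≡ 10 mod 29. n = 0×29×2 + 23×3×10 ≡ 81 mod 87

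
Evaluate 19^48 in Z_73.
By repeated squaring mod 73: 19^{1}≡19, 19^{2}≡69, 19^{4}≡16, 19^{8}≡37, 19^{16}≡55, 19^{32}≡32. Then 19^{48} = 19^{32+16} ≡ 32 × 55 ≡ 8 mod 73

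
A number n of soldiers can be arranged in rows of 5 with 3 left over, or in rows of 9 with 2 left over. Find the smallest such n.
M = 5 × 9 = 45. M₁ = 9, y₁ ≡ 4 mod 5. M₂ = 5, y₂ ≡ 2 mod 9. n = 3×9×4 + 2×5×2 ≡ 38 mod 45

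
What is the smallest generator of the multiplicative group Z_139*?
g = 2. For each prime q|138: 2^{69}≡138, 2^{46}≡96, 2^{6}≡64, none ≡ 1, so ord_139(2) = 138 and 2 is a primitive root.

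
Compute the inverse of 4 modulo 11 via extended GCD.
Extended GCD: 4(3) + 11(-1) = 1. So 4^(-1) ≡ 3 (mod 11). Verify: 4 × 3 = 12 ≡ 1 (mod 11)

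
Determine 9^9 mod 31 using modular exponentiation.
By repeated squaring mod 31: 9^{1}≡9, 9^{2}≡19, 9^{4}≡20, 9^{8}≡28. Then 9^{9} = 9^{8+1} ≡ 28 × 9 ≡ 4 mod 31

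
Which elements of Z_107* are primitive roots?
There are φ(106) = 52 primitive roots mod 107: {2, 5, 6, 7, 8, 15, 17, 18, 20, 21, 22, 24, 26, 28, 31, 32, 38, 43, 45, 46, 50, 51, 54, 55, 58, 59, 60, 63, 65, 66, 67, 68, 70, 71, 72, 73, 74, 77, 78, 80, 82, 84, 88, 91, 93, 94, 95, 96, 97, 98, 103, 104}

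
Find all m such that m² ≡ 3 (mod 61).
The square roots of 3 mod 61 are 8 and 53. Verify: 8² = 64 ≡ 3 (mod 61)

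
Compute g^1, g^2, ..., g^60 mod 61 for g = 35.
35^1, 35^2, ..., 35^{60} mod 61: [35, 5, 53, 25, 21, 3, 44, 15, 37, 14, 2, 9, 10, 45, 50, 42, 6, 27, 30, 13, 28, 4, 18, 20, 29, 39, 23, 12, 54, 60, 26, 56, 8, 36, 40, 58, 17, 46, 24, 47, 59, 52, 51, 16, 11, 19, 55, 34, 31, 48, 33, 57, 43, 41, 32, 22, 38, 49, 7, 1]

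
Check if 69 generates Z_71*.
ord_71(69) divides 70. For each prime q|70: 69^{35}≡70, 69^{14}≡54, 69^{10}≡30, none ≡ 1. So 69 has order 70 and is a primitive root mod 71.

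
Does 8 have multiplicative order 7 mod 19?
Powers of 8 mod 19: 8^1≡8, 8^2≡7, 8^3≡18, 8^4≡11, 8^5≡12, 8^6≡1. Already 8^6≡1, so the order is 6 < 7. No, the actual order is 6.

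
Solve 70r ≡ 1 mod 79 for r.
Since 79 is prime, by Fermat 70^(-1) ≡ 70^{77} ≡ 35 mod 79. Verify: 70 × 35 = 2450 ≡ 1 mod 79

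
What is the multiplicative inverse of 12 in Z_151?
Since 151 is prime, by Fermat 12^(-1) ≡ 12^{149} ≡ 63 (mod 151). Verify: 12 × 63 = 756 ≡ 1 (mod 151)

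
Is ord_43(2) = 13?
Powers of 2 mod 43: 2^1≡2, 2^2≡4, 2^3≡8, 2^4≡16, 2^5≡32, 2^6≡21, 2^7≡42, 2^8≡41, 2^9≡39, 2^10≡35, 2^11≡27, 2^12≡11, 2^13≡22, 2^14≡1. 2^13≡22≢1, so ord ≠ 13. No, the actual order is 14.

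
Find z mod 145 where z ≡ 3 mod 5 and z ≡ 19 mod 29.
M = 5 × 29 = 145. M₁ = 29, y₁ ≡ 4 mod 5. M₂ = 5, y₂ ≡ 6 mod 29. z = 3×29×4 + 19×5×6 ≡ 48 mod 145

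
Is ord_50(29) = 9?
Powers of 29 mod 50: 29^1≡29, 29^2≡41, 29^3≡39, 29^4≡31, 29^5≡49, 29^6≡21, 29^7≡9, 29^8≡11, 29^9≡19, 29^10≡1. 29^9≡19≢1, so ord ≠ 9. No, the actual order is 10.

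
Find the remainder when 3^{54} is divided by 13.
By Fermat: 3^{12} ≡ 1 mod 13. 54 = 4×12 + 6. So 3^{54} ≡ 3^{6} ≡ 1 mod 13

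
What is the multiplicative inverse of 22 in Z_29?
Since 29 is prime, by Fermat 22^(-1) ≡ 22^{27} ≡ 4 mod 29. Verify: 22 × 4 = 88 ≡ 1 mod 29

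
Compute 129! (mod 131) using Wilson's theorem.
(130)! = (129)! × (130) ≡ -1 (mod 131). So (129)! ≡ -1 × (130)^(-1) ≡ (-1)×(-1) = 1 (mod 131)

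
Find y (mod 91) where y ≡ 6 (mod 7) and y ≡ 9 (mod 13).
M = 7 × 13 = 91. M₁ = 13, y₁ ≡ 6 (mod 7). M₂ = 7, y₂ ≡ 2 (mod 13). y = 6×13×6 + 9×7×2 ≡ 48 (mod 91)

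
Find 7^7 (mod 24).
By repeated squaring (mod 24): 7^{1}≡7, 7^{2}≡1, 7^{4}≡1. Then 7^{7} = 7^{4+2+1} ≡ 1 × 1 × 7 ≡ 7 (mod 24)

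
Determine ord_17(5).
Powers of 5 mod 17: 5^1≡5, 5^2≡8, 5^3≡6, 5^4≡13, 5^5≡14, 5^6≡2, 5^7≡10, 5^8≡16, 5^9≡12, 5^10≡9, 5^11≡11, 5^12≡4, 5^13≡3, 5^14≡15, 5^15≡7, 5^16≡1. Order = 16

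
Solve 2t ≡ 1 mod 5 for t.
Since 5 is prime, by Fermat 2^(-1) ≡ 2^{3} ≡ 3 mod 5. Verify: 2 × 3 = 6 ≡ 1 mod 5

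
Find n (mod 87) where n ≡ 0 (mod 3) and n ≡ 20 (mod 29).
M = 3 × 29 = 87. M₁ = 29, y₁ ≡ 2 (mod 3). M₂ = 3, y₂ ≡ 10 (mod 29). n = 0×29×2 + 20×3×10 ≡ 78 (mod 87)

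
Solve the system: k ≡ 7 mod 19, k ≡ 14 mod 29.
M = 19 × 29 = 551. M₁ = 29, y₁ ≡ 2 mod 19. M₂ = 19, y₂ ≡ 26 mod 29. k = 7×29×2 + 14×19×26 ≡ 159 mod 551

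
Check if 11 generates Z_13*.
ord_13(11) divides 12. For each prime q|12: 11^{6}≡12, 11^{4}≡3, none ≡ 1. So 11 has order 12 and is a primitive root mod 13.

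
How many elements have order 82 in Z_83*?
Number of primitive roots mod 83 = φ(p-1) = φ(82) = 40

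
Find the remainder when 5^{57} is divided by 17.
By Fermat: 5^{16} ≡ 1 (mod 17). 57 = 3×16 + 9. So 5^{57} ≡ 5^{9} ≡ 12 (mod 17)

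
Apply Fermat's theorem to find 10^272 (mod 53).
By Fermat: 10^{52} ≡ 1 (mod 53). 272 ≡ 12 (mod 52). So 10^{272} ≡ 10^{12} ≡ 16 (mod 53)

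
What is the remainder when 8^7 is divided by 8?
By repeated squaring (mod 8): 8^{1}≡0, 8^{2}≡0, 8^{4}≡0. Then 8^{7} = 8^{4+2+1} ≡ 0 × 0 × 0 ≡ 0 (mod 8)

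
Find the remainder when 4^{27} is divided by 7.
By Fermat: 4^{6} ≡ 1 mod 7. 27 = 4×6 + 3. So 4^{27} ≡ 4^{3} ≡ 1 mod 7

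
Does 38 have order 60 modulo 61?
38^{20} ≡ 1 mod 61 and 20 < 60, so ord_61(38) = 20 ≠ 60 and 38 is not a primitive root.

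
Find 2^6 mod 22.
By repeated squaring mod 22: 2^{1}≡2, 2^{2}≡4, 2^{4}≡16. Then 2^{6} = 2^{4+2} ≡ 16 × 4 ≡ 20 mod 22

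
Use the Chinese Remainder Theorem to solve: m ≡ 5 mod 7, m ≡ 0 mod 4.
M = 7 × 4 = 28. M₁ = 4, y₁ ≡ 2 mod 7. M₂ = 7, y₂ ≡ 3 mod 4. m = 5×4×2 + 0×7×3 ≡ 12 mod 28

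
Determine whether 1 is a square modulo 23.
By Euler's criterion: 1^{11} ≡ 1 (mod 23). Since this equals 1, 1 is a QR.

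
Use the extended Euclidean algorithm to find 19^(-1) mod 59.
Extended GCD: 19(28) + 59(-9) = 1. So 19^(-1) ≡ 28 mod 59. Verify: 19 × 28 = 532 ≡ 1 mod 59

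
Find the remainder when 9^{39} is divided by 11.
By Fermat: 9^{10} ≡ 1 (mod 11). 39 = 3×10 + 9. So 9^{39} ≡ 9^{9} ≡ 5 (mod 11)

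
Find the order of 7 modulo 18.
Powers of 7 mod 18: 7^1≡7, 7^2≡13, 7^3≡1. Order = 3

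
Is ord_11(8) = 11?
Powers of 8 mod 11: 8^1≡8, 8^2≡9, 8^3≡6, 8^4≡4, 8^5≡10, 8^6≡3, 8^7≡2, 8^8≡5, 8^9≡7, 8^10≡1. Already 8^10≡1, so the order is 10 < 11. No, the actual order is 10.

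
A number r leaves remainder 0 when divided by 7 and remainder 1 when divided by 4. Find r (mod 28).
M = 7 × 4 = 28. M₁ = 4, y₁ ≡ 2 (mod 7). M₂ = 7, y₂ ≡ 3 (mod 4). r = 0×4×2 + 1×7×3 ≡ 21 (mod 28)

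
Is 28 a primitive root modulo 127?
28^{18} ≡ 1 mod 127 and 18 < 126, so ord_127(28) = 18 ≠ 126 and 28 is not a primitive root.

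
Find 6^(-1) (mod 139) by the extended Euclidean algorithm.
Extended GCD: 6(-23) + 139(1) = 1. So 6^(-1) ≡ -23 ≡ 116 (mod 139). Verify: 6 × 116 = 696 ≡ 1 (mod 139)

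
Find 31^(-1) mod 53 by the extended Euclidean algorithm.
Extended GCD: 31(12) + 53(-7) = 1. So 31^(-1) ≡ 12 mod 53. Verify: 31 × 12 = 372 ≡ 1 mod 53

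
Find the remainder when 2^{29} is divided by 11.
By Fermat: 2^{10} ≡ 1 mod 11. 29 = 2×10 + 9. So 2^{29} ≡ 2^{9} ≡ 6 mod 11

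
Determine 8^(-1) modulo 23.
Since 23 is prime, by Fermat 8^(-1) ≡ 8^{21} ≡ 3 (mod 23). Verify: 8 × 3 = 24 ≡ 1 (mod 23)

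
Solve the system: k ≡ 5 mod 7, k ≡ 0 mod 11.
M = 7 × 11 = 77. M₁ = 11, y₁ ≡ 2 mod 7. M₂ = 7, y₂ ≡ 8 mod 11. k = 5×11×2 + 0×7×8 ≡ 33 mod 77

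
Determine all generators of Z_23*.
There are φ(22) = 10 primitive roots mod 23: {5, 7, 10, 11, 14, 15, 17, 19, 20, 21}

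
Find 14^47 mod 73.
By repeated squaring mod 73: 14^{1}≡14, 14^{2}≡50, 14^{4}≡18, 14^{8}≡32, 14^{16}≡2, 14^{32}≡4. Then 14^{47} = 14^{32+8+4+2+1} ≡ 4 × 32 × 18 × 50 × 14 ≡ 11 mod 73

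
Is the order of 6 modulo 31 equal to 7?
Powers of 6 mod 31: 6^1≡6, 6^2≡5, 6^3≡30, 6^4≡25, 6^5≡26, 6^6≡1. Already 6^6≡1, so the order is 6 < 7. No, the actual order is 6.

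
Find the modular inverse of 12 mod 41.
Since 41 is prime, by Fermat 12^(-1) ≡ 12^{39} ≡ 24 mod 41. Verify: 12 × 24 = 288 ≡ 1 mod 41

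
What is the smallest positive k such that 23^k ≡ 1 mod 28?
Powers of 23 mod 28: 23^1≡23, 23^2≡25, 23^3≡15, 23^4≡9, 23^5≡11, 23^6≡1. So the order of 23 is 6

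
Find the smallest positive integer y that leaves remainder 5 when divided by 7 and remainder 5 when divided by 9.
M = 7 × 9 = 63. M₁ = 9, y₁ ≡ 4 mod 7. M₂ = 7, y₂ ≡ 4 mod 9. y = 5×9×4 + 5×7×4 ≡ 5 mod 63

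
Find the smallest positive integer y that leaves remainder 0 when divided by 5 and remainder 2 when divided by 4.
M = 5 × 4 = 20. M₁ = 4, y₁ ≡ 4 mod 5. M₂ = 5, y₂ ≡ 1 mod 4. y = 0×4×4 + 2×5×1 ≡ 10 mod 20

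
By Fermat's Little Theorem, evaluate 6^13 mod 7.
By Fermat: 6^{6} ≡ 1 (mod 7). 13 = 2×6 + 1. So 6^{13} ≡ 6^{1} ≡ 6 (mod 7)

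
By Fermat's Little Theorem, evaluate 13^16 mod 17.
By Fermat's Little Theorem, 13^{16} ≡ 1 (mod 17) since 17 is prime and gcd(13, 17) = 1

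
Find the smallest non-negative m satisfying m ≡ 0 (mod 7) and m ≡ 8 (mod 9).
M = 7 × 9 = 63. M₁ = 9, y₁ ≡ 4 (mod 7). M₂ = 7, y₂ ≡ 4 (mod 9). m = 0×9×4 + 8×7×4 ≡ 35 (mod 63)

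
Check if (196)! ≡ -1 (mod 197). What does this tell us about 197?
(196)! mod 197 = 196. Since this equals -1 (mod 197), Wilson confirms 197 is prime.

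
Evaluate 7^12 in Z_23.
By repeated squaring (mod 23): 7^{1}≡7, 7^{2}≡3, 7^{4}≡9, 7^{8}≡12. Then 7^{12} = 7^{8+4} ≡ 12 × 9 ≡ 16 (mod 23)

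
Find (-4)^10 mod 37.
By repeated squaring mod 37: (-4)^{1}≡33, (-4)^{2}≡16, (-4)^{4}≡34, (-4)^{8}≡9. Then (-4)^{10} = (-4)^{8+2} ≡ 9 × 16 ≡ 33 mod 37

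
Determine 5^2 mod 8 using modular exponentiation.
5^{2} = 25 ≡ 1 mod 8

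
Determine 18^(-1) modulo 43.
Since 43 is prime, by Fermat 18^(-1) ≡ 18^{41} ≡ 12 mod 43. Verify: 18 × 12 = 216 ≡ 1 mod 43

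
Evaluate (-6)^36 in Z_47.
By repeated squaring mod 47: (-6)^{1}≡41, (-6)^{2}≡36, (-6)^{4}≡27, (-6)^{8}≡24, (-6)^{16}≡12, (-6)^{32}≡3. Then (-6)^{36} = (-6)^{32+4} ≡ 3 × 27 ≡ 34 mod 47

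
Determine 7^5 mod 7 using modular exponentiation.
By repeated squaring mod 7: 7^{1}≡0, 7^{2}≡0, 7^{4}≡0. Then 7^{5} = 7^{4+1} ≡ 0 × 0 ≡ 0 mod 7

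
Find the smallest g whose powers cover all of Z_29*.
g = 2. Powers: [2, 4, 8, 16, 3, 6, 12, 24, 19, 9, ...] generates all 28 non-zero residues.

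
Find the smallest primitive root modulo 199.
g = 3. Powers: [3, 9, 27, 81, 44, 132, 197, 193, ...] generates all 198 non-zero residues.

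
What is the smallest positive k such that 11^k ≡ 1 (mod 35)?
Powers of 11 mod 35: 11^1≡11, 11^2≡16, 11^3≡1. Order = 3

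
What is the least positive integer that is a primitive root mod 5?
g = 2. For each prime q|4: 2^{2}≡4, none ≡ 1, so ord_5(2) = 4 and 2 is a primitive root.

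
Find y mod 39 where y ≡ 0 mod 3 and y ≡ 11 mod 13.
M = 3 × 13 = 39. M₁ = 13, y₁ ≡ 1 mod 3. M₂ = 3, y₂ ≡ 9 mod 13. y = 0×13×1 + 11×3×9 ≡ 24 mod 39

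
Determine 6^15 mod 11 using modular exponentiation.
Using Fermat: 6^{10} ≡ 1 (mod 11). 15 ≡ 5 (mod 10). So 6^{15} ≡ 6^{5} ≡ 10 (mod 11)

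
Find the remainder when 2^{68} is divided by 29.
By Fermat: 2^{28} ≡ 1 mod 29. 68 = 2×28 + 12. So 2^{68} ≡ 2^{12} ≡ 7 mod 29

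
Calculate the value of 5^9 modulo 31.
By repeated squaring (mod 31): 5^{1}≡5, 5^{2}≡25, 5^{4}≡5, 5^{8}≡25. Then 5^{9} = 5^{8+1} ≡ 25 × 5 ≡ 1 (mod 31)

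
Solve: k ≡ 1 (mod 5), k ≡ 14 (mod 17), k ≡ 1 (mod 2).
M = 5 × 17 × 2 = 170. M₁ = 34, y₁ ≡ 4 (mod 5). M₂ = 10, y₂ ≡ 12 (mod 17). M₃ = 85, y₃ ≡ 1 (mod 2). k = 1×34×4 + 14×10×12 + 1×85×1 ≡ 31 (mod 170)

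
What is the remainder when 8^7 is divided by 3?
Using Fermat: 8^{2} ≡ 1 (mod 3). 7 ≡ 1 (mod 2). So 8^{7} ≡ 8^{1} ≡ 2 (mod 3)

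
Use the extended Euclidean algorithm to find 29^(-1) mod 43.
Extended GCD: 29(3) + 43(-2) = 1. So 29^(-1) ≡ 3 (mod 43). Verify: 29 × 3 = 87 ≡ 1 (mod 43)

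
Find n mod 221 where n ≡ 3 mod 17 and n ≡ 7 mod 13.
M = 17 × 13 = 221. M₁ = 13, y₁ ≡ 4 mod 17. M₂ = 17, y₂ ≡ 10 mod 13. n = 3×13×4 + 7×17×10 ≡ 20 mod 221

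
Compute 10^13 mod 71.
By repeated squaring (mod 71): 10^{1}≡10, 10^{2}≡29, 10^{4}≡60, 10^{8}≡50. Then 10^{13} = 10^{8+4+1} ≡ 50 × 60 × 10 ≡ 38 (mod 71)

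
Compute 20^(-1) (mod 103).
Since 103 is prime, by Fermat 20^(-1) ≡ 20^{101} ≡ 67 (mod 103). Verify: 20 × 67 = 1340 ≡ 1 (mod 103)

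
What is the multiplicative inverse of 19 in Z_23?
Since 23 is prime, by Fermat 19^(-1) ≡ 19^{21} ≡ 17 mod 23. Verify: 19 × 17 = 323 ≡ 1 mod 23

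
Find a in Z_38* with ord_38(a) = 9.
5 has order 9 mod 38 since 5^{9} ≡ 1 mod 38 and no smaller power works.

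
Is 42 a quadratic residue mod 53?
By Euler's criterion: 42^{26} ≡ 1 mod 53. Since this equals 1, 42 is a QR.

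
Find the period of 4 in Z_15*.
Powers of 4 mod 15: 4^1≡4, 4^2≡1. Order = 2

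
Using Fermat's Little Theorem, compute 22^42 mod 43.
By Fermat's Little Theorem, 22^{42} ≡ 1 mod 43 since 43 is prime and gcd(22, 43) = 1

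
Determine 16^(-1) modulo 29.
Since 29 is prime, by Fermat 16^(-1) ≡ 16^{27} ≡ 20 mod 29. Verify: 16 × 20 = 320 ≡ 1 mod 29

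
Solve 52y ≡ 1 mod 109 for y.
Since 109 is prime, by Fermat 52^(-1) ≡ 52^{107} ≡ 65 mod 109. Verify: 52 × 65 = 3380 ≡ 1 mod 109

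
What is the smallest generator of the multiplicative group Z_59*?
g = 2. For each prime q|58: 2^{29}≡58, 2^{2}≡4, none ≡ 1, so ord_59(2) = 58 and 2 is a primitive root.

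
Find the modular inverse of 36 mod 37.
Since 37 is prime, by Fermat 36^(-1) ≡ 36^{35} ≡ 36 (mod 37). Verify: 36 × 36 = 1296 ≡ 1 (mod 37)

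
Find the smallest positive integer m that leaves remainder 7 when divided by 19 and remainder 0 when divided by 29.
M = 19 × 29 = 551. M₁ = 29, y₁ ≡ 2 (mod 19). M₂ = 19, y₂ ≡ 26 (mod 29). m = 7×29×2 + 0×19×26 ≡ 406 (mod 551)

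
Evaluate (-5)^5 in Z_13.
By repeated squaring (mod 13): (-5)^{1}≡8, (-5)^{2}≡12, (-5)^{4}≡1. Then (-5)^{5} = (-5)^{4+1} ≡ 1 × 8 ≡ 8 (mod 13)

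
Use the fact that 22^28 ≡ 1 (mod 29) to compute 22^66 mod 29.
By Fermat: 22^{28} ≡ 1 (mod 29). 66 = 2×28 + 10. So 22^{66} ≡ 22^{10} ≡ 24 (mod 29)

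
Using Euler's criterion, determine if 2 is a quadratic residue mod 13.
By Euler's criterion: 2^{6} ≡ 12 mod 13. Since this equals -1 (≡ 12), 2 is not a QR.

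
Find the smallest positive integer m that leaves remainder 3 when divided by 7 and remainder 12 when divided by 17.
M = 7 × 17 = 119. M₁ = 17, y₁ ≡ 5 mod 7. M₂ = 7, y₂ ≡ 5 mod 17. m = 3×17×5 + 12×7×5 ≡ 80 mod 119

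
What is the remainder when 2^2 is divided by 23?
2^{2} = 4 ≡ 4 (mod 23)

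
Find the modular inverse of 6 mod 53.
Since 53 is prime, by Fermat 6^(-1) ≡ 6^{51} ≡ 9 mod 53. Verify: 6 × 9 = 54 ≡ 1 mod 53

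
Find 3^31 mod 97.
By repeated squaring mod 97: 3^{1}≡3, 3^{2}≡9, 3^{4}≡81, 3^{8}≡62, 3^{16}≡61. Then 3^{31} = 3^{16+8+4+2+1} ≡ 61 × 62 × 81 × 9 × 3 ≡ 44 mod 97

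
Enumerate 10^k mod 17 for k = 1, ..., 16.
10^1, 10^2, ..., 10^{16} mod 17: [10, 15, 14, 4, 6, 9, 5, 16, 7, 2, 3, 13, 11, 8, 12, 1]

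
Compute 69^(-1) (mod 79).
Since 79 is prime, by Fermat 69^(-1) ≡ 69^{77} ≡ 71 (mod 79). Verify: 69 × 71 = 4899 ≡ 1 (mod 79)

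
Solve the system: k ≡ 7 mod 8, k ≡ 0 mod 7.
M = 8 × 7 = 56. M₁ = 7, y₁ ≡ 7 mod 8. M₂ = 8, y₂ ≡ 1 mod 7. k = 7×7×7 + 0×8×1 ≡ 7 mod 56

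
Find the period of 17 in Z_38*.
Powers of 17 mod 38: 17^1≡17, 17^2≡23, 17^3≡11, 17^4≡35, 17^5≡25, 17^6≡7, 17^7≡5, 17^8≡9, 17^9≡1. ord_38(17) = 9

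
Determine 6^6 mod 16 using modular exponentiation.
By repeated squaring (mod 16): 6^{1}≡6, 6^{2}≡4, 6^{4}≡0. Then 6^{6} = 6^{4+2} ≡ 0 × 4 ≡ 0 (mod 16)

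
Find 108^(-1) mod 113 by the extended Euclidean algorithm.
Extended GCD: 108(45) + 113(-43) = 1. So 108^(-1) ≡ 45 mod 113. Verify: 108 × 45 = 4860 ≡ 1 mod 113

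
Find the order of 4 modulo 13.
Powers of 4 mod 13: 4^1≡4, 4^2≡3, 4^3≡12, 4^4≡9, 4^5≡10, 4^6≡1. ord_13(4) = 6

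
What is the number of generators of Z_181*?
Number of primitive roots mod 181 = φ(p-1) = φ(180) = 48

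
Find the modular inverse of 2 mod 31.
Since 31 is prime, by Fermat 2^(-1) ≡ 2^{29} ≡ 16 (mod 31). Verify: 2 × 16 = 32 ≡ 1 (mod 31)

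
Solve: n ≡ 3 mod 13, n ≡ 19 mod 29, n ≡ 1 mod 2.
M = 13 × 29 × 2 = 754. M₁ = 58, y₁ ≡ 11 mod 13. M₂ = 26, y₂ ≡ 19 mod 29. M₃ = 377, y₃ ≡ 1 mod 2. n = 3×58×11 + 19×26×19 + 1×377×1 ≡ 367 mod 754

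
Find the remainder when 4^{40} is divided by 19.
By Fermat: 4^{18} ≡ 1 (mod 19). 40 = 2×18 + 4. So 4^{40} ≡ 4^{4} ≡ 9 (mod 19)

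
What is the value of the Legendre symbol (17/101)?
(17/101) = 17^{50} mod 101 = 1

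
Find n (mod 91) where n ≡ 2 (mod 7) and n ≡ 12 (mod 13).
M = 7 × 13 = 91. M₁ = 13, y₁ ≡ 6 (mod 7). M₂ = 7, y₂ ≡ 2 (mod 13). n = 2×13×6 + 12×7×2 ≡ 51 (mod 91)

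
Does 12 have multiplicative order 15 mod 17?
Powers of 12 mod 17: 12^1≡12, 12^2≡8, 12^3≡11, 12^4≡13, 12^5≡3, 12^6≡2, 12^7≡7, 12^8≡16, 12^9≡5, 12^10≡9, 12^11≡6, 12^12≡4, 12^13≡14, 12^14≡15, 12^15≡10, 12^16≡1. 12^15≡10≢1, so ord ≠ 15. No, the actual order is 16.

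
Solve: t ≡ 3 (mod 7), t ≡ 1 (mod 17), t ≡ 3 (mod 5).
M = 7 × 17 × 5 = 595. M₁ = 85, y₁ ≡ 1 (mod 7). M₂ = 35, y₂ ≡ 1 (mod 17). M₃ = 119, y₃ ≡ 4 (mod 5). t = 3×85×1 + 1×35×1 + 3×119×4 ≡ 528 (mod 595)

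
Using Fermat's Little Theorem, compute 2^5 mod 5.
By Fermat: 2^{4} ≡ 1 (mod 5). So 2^{5} = 2^{4} · 2^{1} ≡ 2^{1} ≡ 2 (mod 5)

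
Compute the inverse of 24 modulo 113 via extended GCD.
Extended GCD: 24(33) + 113(-7) = 1. So 24^(-1) ≡ 33 mod 113. Verify: 24 × 33 = 792 ≡ 1 mod 113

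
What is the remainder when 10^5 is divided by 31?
By repeated squaring mod 31: 10^{1}≡10, 10^{2}≡7, 10^{4}≡18. Then 10^{5} = 10^{4+1} ≡ 18 × 10 ≡ 25 mod 31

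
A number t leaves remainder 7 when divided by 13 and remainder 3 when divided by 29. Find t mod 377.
M = 13 × 29 = 377. M₁ = 29, y₁ ≡ 9 mod 13. M₂ = 13, y₂ ≡ 9 mod 29. t = 7×29×9 + 3×13×9 ≡ 293 mod 377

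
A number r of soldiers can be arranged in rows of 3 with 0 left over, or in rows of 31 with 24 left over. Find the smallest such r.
M = 3 × 31 = 93. M₁ = 31, y₁ ≡ 1 mod 3. M₂ = 3, y₂ ≡ 21 mod 31. r = 0×31×1 + 24×3×21 ≡ 24 mod 93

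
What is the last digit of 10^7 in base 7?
Using Fermat: 10^{6} ≡ 1 (mod 7). 7 ≡ 1 (mod 6). So 10^{7} ≡ 10^{1} ≡ 3 (mod 7)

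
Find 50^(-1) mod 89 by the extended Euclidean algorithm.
Extended GCD: 50(-16) + 89(9) = 1. So 50^(-1) ≡ -16 ≡ 73 mod 89. Verify: 50 × 73 = 3650 ≡ 1 mod 89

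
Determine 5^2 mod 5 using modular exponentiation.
5^{2} = 25 ≡ 0 mod 5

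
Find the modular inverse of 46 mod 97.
Since 97 is prime, by Fermat 46^(-1) ≡ 46^{95} ≡ 19 (mod 97). Verify: 46 × 19 = 874 ≡ 1 (mod 97)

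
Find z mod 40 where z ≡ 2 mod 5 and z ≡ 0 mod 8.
M = 5 × 8 = 40. M₁ = 8, y₁ ≡ 2 mod 5. M₂ = 5, y₂ ≡ 5 mod 8. z = 2×8×2 + 0×5×5 ≡ 32 mod 40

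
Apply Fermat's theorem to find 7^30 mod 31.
By Fermat's Little Theorem, 7^{30} ≡ 1 mod 31 since 31 is prime and gcd(7, 31) = 1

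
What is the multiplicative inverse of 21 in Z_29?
Since 29 is prime, by Fermat 21^(-1) ≡ 21^{27} ≡ 18 (mod 29). Verify: 21 × 18 = 378 ≡ 1 (mod 29)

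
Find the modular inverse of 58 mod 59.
Since 59 is prime, by Fermat 58^(-1) ≡ 58^{57} ≡ 58 mod 59. Verify: 58 × 58 = 3364 ≡ 1 mod 59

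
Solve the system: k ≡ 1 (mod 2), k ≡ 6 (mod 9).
M = 2 × 9 = 18. M₁ = 9, y₁ ≡ 1 (mod 2). M₂ = 2, y₂ ≡ 5 (mod 9). k = 1×9×1 + 6×2×5 ≡ 15 (mod 18)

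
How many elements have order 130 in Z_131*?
There are φ(131-1) = φ(130) = 48 primitive roots modulo 131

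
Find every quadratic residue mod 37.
Squares in Z_37*: {1, 3, 4, 7, 9, 10, 11, 12, 16, 21, 25, 26, 27, 28, 30, 33, 34, 36}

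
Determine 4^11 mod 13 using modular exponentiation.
By repeated squaring mod 13: 4^{1}≡4, 4^{2}≡3, 4^{4}≡9, 4^{8}≡3. Then 4^{11} = 4^{8+2+1} ≡ 3 × 3 × 4 ≡ 10 mod 13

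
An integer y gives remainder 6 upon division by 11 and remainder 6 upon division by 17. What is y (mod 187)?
M = 11 × 17 = 187. M₁ = 17, y₁ ≡ 2 (mod 11). M₂ = 11, y₂ ≡ 14 (mod 17). y = 6×17×2 + 6×11×14 ≡ 6 (mod 187)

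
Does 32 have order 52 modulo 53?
ord_53(32) divides 52. For each prime q|52: 32^{26}≡52, 32^{4}≡24, none ≡ 1. So 32 has order 52 and is a primitive root mod 53.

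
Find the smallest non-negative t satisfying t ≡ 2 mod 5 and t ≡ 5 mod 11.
M = 5 × 11 = 55. M₁ = 11, y₁ ≡ 1 mod 5. M₂ = 5, y₂ ≡ 9 mod 11. t = 2×11×1 + 5×5×9 ≡ 27 mod 55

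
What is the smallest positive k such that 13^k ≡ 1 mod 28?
Powers of 13 mod 28: 13^1≡13, 13^2≡1. ord_28(13) = 2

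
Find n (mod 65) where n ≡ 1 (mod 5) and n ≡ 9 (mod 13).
M = 5 × 13 = 65. M₁ = 13, y₁ ≡ 2 (mod 5). M₂ = 5, y₂ ≡ 8 (mod 13). n = 1×13×2 + 9×5×8 ≡ 61 (mod 65)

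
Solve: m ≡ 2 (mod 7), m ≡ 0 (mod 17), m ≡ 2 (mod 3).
M = 7 × 17 × 3 = 357. M₁ = 51, y₁ ≡ 4 (mod 7). M₂ = 21, y₂ ≡ 13 (mod 17). M₃ = 119, y₃ ≡ 2 (mod 3). m = 2×51×4 + 0×21×13 + 2×119×2 ≡ 170 (mod 357)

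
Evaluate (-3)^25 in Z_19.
Using Fermat: (-3)^{18} ≡ 1 (mod 19). 25 ≡ 7 (mod 18). So (-3)^{25} ≡ (-3)^{7} ≡ 17 (mod 19)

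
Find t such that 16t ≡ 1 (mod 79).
Since 79 is prime, by Fermat 16^(-1) ≡ 16^{77} ≡ 5 (mod 79). Verify: 16 × 5 = 80 ≡ 1 (mod 79)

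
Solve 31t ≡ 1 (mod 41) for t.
Since 41 is prime, by Fermat 31^(-1) ≡ 31^{39} ≡ 4 (mod 41). Verify: 31 × 4 = 124 ≡ 1 (mod 41)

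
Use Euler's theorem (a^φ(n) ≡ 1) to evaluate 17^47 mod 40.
By Euler: 17^{16} ≡ 1 mod 40 since gcd(17, 40) = 1. 47 = 2×16 + 15. So 17^{47} ≡ 17^{15} ≡ 33 mod 40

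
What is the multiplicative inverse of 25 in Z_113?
Since 113 is prime, by Fermat 25^(-1) ≡ 25^{111} ≡ 104 mod 113. Verify: 25 × 104 = 2600 ≡ 1 mod 113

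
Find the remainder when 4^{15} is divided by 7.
By Fermat: 4^{6} ≡ 1 mod 7. 15 = 2×6 + 3. So 4^{15} ≡ 4^{3} ≡ 1 mod 7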